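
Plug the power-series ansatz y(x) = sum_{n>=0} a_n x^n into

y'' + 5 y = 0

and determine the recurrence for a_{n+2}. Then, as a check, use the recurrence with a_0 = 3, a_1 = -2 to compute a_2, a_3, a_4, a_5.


Substitute y = sum_n a_n x^n into y'' + (const) y = 0.
y''(x) = sum_{n>=0} (n+2)(n+1) a_{n+2} x^n.
The ODE becomes sum_n [(n+2)(n+1) a_{n+2} + 5 a_n] x^n = 0.
Setting each coefficient to zero gives the recurrence:
  (n+2)(n+1) a_{n+2} + 5 a_n = 0,
  a_{n+2} = -5 / ((n+1)(n+2)) a_n.

Check with a_0 = 3, a_1 = -2 (apply the recurrence for n = 0, 1, 2, 3): a_0 = 3, a_1 = -2, a_2 = -15/2, a_3 = 5/3, a_4 = 25/8, a_5 = -5/12.

a_{n+2} = -5/((n+1)(n+2)) * a_n; check: a_0 = 3, a_1 = -2, a_2 = -15/2, a_3 = 5/3, a_4 = 25/8, a_5 = -5/12


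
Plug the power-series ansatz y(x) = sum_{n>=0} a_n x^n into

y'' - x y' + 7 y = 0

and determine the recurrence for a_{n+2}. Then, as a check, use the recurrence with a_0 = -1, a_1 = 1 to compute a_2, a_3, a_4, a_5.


Substitute y = sum_n a_n x^n.
y''(x) has coefficient (n+2)(n+1) a_{n+2} at x^n;
-x y'(x) has coefficient -n a_n at x^n (shift);
7 y(x) has coefficient 7 a_n at x^n.
Matching x^n: (n+2)(n+1) a_{n+2} + (-n + 7) a_n = 0.
Thus a_{n+2} = (n - 7) / ((n+1)(n+2)) * a_n.

Check with a_0 = -1, a_1 = 1 (apply the recurrence for n = 0, 1, 2, 3): a_0 = -1, a_1 = 1, a_2 = 7/2, a_3 = -1, a_4 = -35/24, a_5 = 1/5.

a_(n+2) = (n - 7) / ((n+1)(n+2)) * a_n; check: a_0 = -1, a_1 = 1, a_2 = 7/2, a_3 = -1, a_4 = -35/24, a_5 = 1/5


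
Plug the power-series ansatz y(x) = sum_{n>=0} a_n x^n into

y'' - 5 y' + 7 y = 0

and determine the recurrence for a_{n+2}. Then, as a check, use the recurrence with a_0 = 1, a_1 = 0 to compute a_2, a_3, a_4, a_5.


Substitute y = sum_n a_n x^n.
y''(x) has coefficient (n+2)(n+1) a_{n+2} at x^n;
-5 y'(x) has coefficient -5 (n+1) a_{n+1} at x^n;
7 y(x) has coefficient 7 a_n at x^n.
Matching x^n: (n+2)(n+1) a_{n+2} - 5 (n+1) a_{n+1} + 7 a_n = 0.
Thus a_{n+2} = [5 (n+1) a_{n+1} - 7 a_n] / ((n+1)(n+2)).

Check with a_0 = 1, a_1 = 0 (apply the recurrence for n = 0, 1, 2, 3): a_0 = 1, a_1 = 0, a_2 = -7/2, a_3 = -35/6, a_4 = -21/4, a_5 = -77/24.

a_(n+2) = [5 (n+1) a_(n+1) - 7 a_n] / ((n+1)(n+2)); check: a_0 = 1, a_1 = 0, a_2 = -7/2, a_3 = -35/6, a_4 = -21/4, a_5 = -77/24


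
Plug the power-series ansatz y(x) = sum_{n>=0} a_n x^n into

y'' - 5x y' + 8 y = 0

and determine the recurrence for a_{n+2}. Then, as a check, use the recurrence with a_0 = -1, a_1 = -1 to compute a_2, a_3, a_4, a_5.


Substitute y = sum_n a_n x^n.
y''(x) has coefficient (n+2)(n+1) a_{n+2} at x^n;
-5 x y'(x) has coefficient -5 n a_n at x^n (shift);
8 y(x) has coefficient 8 a_n at x^n.
Matching x^n: (n+2)(n+1) a_{n+2} + (-5n + 8) a_n = 0.
Thus a_{n+2} = (5n - 8) / ((n+1)(n+2)) * a_n.

Check with a_0 = -1, a_1 = -1 (apply the recurrence for n = 0, 1, 2, 3): a_0 = -1, a_1 = -1, a_2 = 4, a_3 = 1/2, a_4 = 2/3, a_5 = 7/40.

a_(n+2) = (5n - 8) / ((n+1)(n+2)) * a_n; check: a_0 = -1, a_1 = -1, a_2 = 4, a_3 = 1/2, a_4 = 2/3, a_5 = 7/40


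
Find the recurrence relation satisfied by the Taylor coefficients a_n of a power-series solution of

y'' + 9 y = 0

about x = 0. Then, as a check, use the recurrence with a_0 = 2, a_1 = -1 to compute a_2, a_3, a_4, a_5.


Substitute y = sum_n a_n x^n into y'' + (const) y = 0.
y''(x) = sum_{n>=0} (n+2)(n+1) a_{n+2} x^n.
The ODE becomes sum_n [(n+2)(n+1) a_{n+2} + 9 a_n] x^n = 0.
Setting each coefficient to zero gives the recurrence:
  (n+2)(n+1) a_{n+2} + 9 a_n = 0,
  a_{n+2} = -9 / ((n+1)(n+2)) a_n.

Check with a_0 = 2, a_1 = -1 (apply the recurrence for n = 0, 1, 2, 3): a_0 = 2, a_1 = -1, a_2 = -9, a_3 = 3/2, a_4 = 27/4, a_5 = -27/40.

a_{n+2} = -9/((n+1)(n+2)) * a_n; check: a_0 = 2, a_1 = -1, a_2 = -9, a_3 = 3/2, a_4 = 27/4, a_5 = -27/40


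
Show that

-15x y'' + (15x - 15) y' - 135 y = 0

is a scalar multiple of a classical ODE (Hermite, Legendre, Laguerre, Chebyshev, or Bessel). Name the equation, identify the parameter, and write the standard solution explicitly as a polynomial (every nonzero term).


All three coefficients share the factor -15; dividing through by -15 gives  x y'' + (1 - x) y' + 9 y = 0.
This matches the Laguerre equation x y'' + (1 - x) y' + n y = 0 with n = 9; the polynomial solution is L_9(x).
With y = sum_k a_k x^k, matching x^k gives (k+1)k a_{k+1} + (k+1) a_{k+1} - k a_k + n a_k = 0, i.e. (k+1)^2 a_{k+1} = (k - n) a_k = (k - 9) a_k. The right side vanishes at k = 9, so the series terminates at degree 9.
Standard normalization L_n(0) = 1 gives a_0 = 1. Work upward with a_{k+1} = (k - 9) a_k / (k+1)^2:
  a_1 = (0 - 9)(1) / 1^2 = -9/1 = -9
  a_2 = (1 - 9)(-9) / 2^2 = 72/4 = 18
  a_3 = (2 - 9)(18) / 3^2 = -126/9 = -14
  a_4 = (3 - 9)(-14) / 4^2 = 84/16 = 21/4
  a_5 = (4 - 9)(21/4) / 5^2 = (-105/4)/25 = -21/20
  a_6 = (5 - 9)(-21/20) / 6^2 = (21/5)/36 = 7/60
  a_7 = (6 - 9)(7/60) / 7^2 = (-7/20)/49 = -1/140
  a_8 = (7 - 9)(-1/140) / 8^2 = (1/70)/64 = 1/4480
  a_9 = (8 - 9)(1/4480) / 9^2 = (-1/4480)/81 = -1/362880
Hence L_9(x) = -x^9/362880 + x^8/4480 - x^7/140 + 7 x^6/60 - 21 x^5/20 + 21 x^4/4 - 14 x^3 + 18 x^2 - 9 x + 1.

L_9(x); series = -x^9/362880 + x^8/4480 - x^7/140 + 7 x^6/60 - 21 x^5/20 + 21 x^4/4 - 14 x^3 + 18 x^2 - 9 x + 1


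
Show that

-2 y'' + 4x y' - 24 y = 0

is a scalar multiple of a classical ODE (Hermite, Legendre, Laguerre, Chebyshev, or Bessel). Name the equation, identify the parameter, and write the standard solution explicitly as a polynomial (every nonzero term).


All three coefficients share the factor -2; dividing through by -2 gives  y'' - 2x y' + 12 y = 0.
This matches the Hermite equation y'' - 2x y' + 2n y = 0 with 2n = 12, so n = 6; the polynomial solution is H_6(x).
With y = sum_k a_k x^k, matching x^k gives (k+2)(k+1) a_{k+2} = 2(k - n) a_k = 2(k - 6) a_k. The right side vanishes at k = 6, so the series with the parity of 6 terminates at degree 6.
Standard normalization: leading coefficient of H_n is 2^n, so a_6 = 2^6 = 64. Work downward with a_k = (k+1)(k+2) a_{k+2} / (2(k - n)):
  a_4 = (5)(6)(64) / (2(4 - 6)) = 1920/(-4) = -480
  a_2 = (3)(4)(-480) / (2(2 - 6)) = -5760/(-8) = 720
  a_0 = (1)(2)(720) / (2(0 - 6)) = 1440/(-12) = -120
Hence H_6(x) = 64 x^6 - 480 x^4 + 720 x^2 - 120.

H_6(x); series = 64 x^6 - 480 x^4 + 720 x^2 - 120


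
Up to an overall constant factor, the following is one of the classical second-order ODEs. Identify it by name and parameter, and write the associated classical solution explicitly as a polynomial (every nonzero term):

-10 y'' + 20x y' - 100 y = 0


All three coefficients share the factor -10; dividing through by -10 gives  y'' - 2x y' + 10 y = 0.
This matches the Hermite equation y'' - 2x y' + 2n y = 0 with 2n = 10, so n = 5; the polynomial solution is H_5(x).
With y = sum_k a_k x^k, matching x^k gives (k+2)(k+1) a_{k+2} = 2(k - n) a_k = 2(k - 5) a_k. The right side vanishes at k = 5, so the series with the parity of 5 terminates at degree 5.
Standard normalization: leading coefficient of H_n is 2^n, so a_5 = 2^5 = 32. Work downward with a_k = (k+1)(k+2) a_{k+2} / (2(k - n)):
  a_3 = (4)(5)(32) / (2(3 - 5)) = 640/(-4) = -160
  a_1 = (2)(3)(-160) / (2(1 - 5)) = -960/(-8) = 120
Hence H_5(x) = 32 x^5 - 160 x^3 + 120 x.

H_5(x); series = 32 x^5 - 160 x^3 + 120 x


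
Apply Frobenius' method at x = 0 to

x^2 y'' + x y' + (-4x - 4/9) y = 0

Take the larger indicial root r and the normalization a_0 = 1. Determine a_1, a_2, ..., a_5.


Write in Frobenius form y'' + (p(x)/x) y' + (q(x)/x^2) y = 0:
  p(x) = 1,  q(x) = -4x - 4/9.
Indicial equation: r(r-1) + (1) r + (-4/9) = 0 -> roots r_1 = 2/3, r_2 = -2/3.
Take r = r_1 = 2/3. Let y(x) = x^r sum_{n>=0} a_n x^n with a_0 = 1.
Substitute y = x^r sum a_n x^n and match x^{r+n}. The recurrence is
  D(n) a_n - 4 a_{n-1} = 0,  where D(n) = (r+n)(r+n-1) + (1)(r+n) + (-4/9).
  a_n = 4 / D(n) * a_{n-1}.
Since the indicial polynomial factors as (r - r_1)(r - r_2), D(n) = (r_1 + n - r_1)(r_1 + n - r_2) = n(n + 4/3).
Evaluating step by step (a_0 = 1):
  n = 1: D(1) = 1(1 + 4/3) = 7/3; numerator = 4(1) = 4; a_1 = (4)/(7/3) = 12/7
  n = 2: D(2) = 2(2 + 4/3) = 20/3; numerator = 4(12/7) = 48/7; a_2 = (48/7)/(20/3) = 36/35
  n = 3: D(3) = 3(3 + 4/3) = 13; numerator = 4(36/35) = 144/35; a_3 = (144/35)/(13) = 144/455
  n = 4: D(4) = 4(4 + 4/3) = 64/3; numerator = 4(144/455) = 576/455; a_4 = (576/455)/(64/3) = 27/455
  n = 5: D(5) = 5(5 + 4/3) = 95/3; numerator = 4(27/455) = 108/455; a_5 = (108/455)/(95/3) = 324/43225

r = 2/3; a_0 = 1; a_1 = 12/7; a_2 = 36/35; a_3 = 144/455; a_4 = 27/455; a_5 = 324/43225


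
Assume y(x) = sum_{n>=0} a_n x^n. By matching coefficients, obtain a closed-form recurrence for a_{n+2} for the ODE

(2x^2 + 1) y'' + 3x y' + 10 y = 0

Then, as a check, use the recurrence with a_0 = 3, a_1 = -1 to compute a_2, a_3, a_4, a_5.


Substitute y = sum_n a_n x^n.
(1 + 2 x^2) y'' contributes (n+2)(n+1) a_{n+2} + 2 n(n-1) a_n at x^n.
3 x y'(x) contributes 3 n a_n at x^n.
10 y(x) contributes 10 a_n at x^n.
Matching x^n: (n+2)(n+1) a_{n+2} + (2 n(n-1) + 3 n + 10) a_n = 0.
Thus a_{n+2} = (-2 n(n-1) - 3 n - 10) / ((n+1)(n+2)) * a_n.

Check with a_0 = 3, a_1 = -1 (apply the recurrence for n = 0, 1, 2, 3): a_0 = 3, a_1 = -1, a_2 = -15, a_3 = 13/6, a_4 = 25, a_5 = -403/120.

a_(n+2) = (-2 n(n-1) - 3 n - 10) / ((n+1)(n+2)) * a_n; check: a_0 = 3, a_1 = -1, a_2 = -15, a_3 = 13/6, a_4 = 25, a_5 = -403/120


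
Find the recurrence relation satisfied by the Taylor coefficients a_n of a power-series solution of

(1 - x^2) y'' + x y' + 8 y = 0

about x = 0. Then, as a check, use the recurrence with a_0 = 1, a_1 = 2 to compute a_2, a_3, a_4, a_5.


Substitute y = sum_n a_n x^n.
(1 - 1 x^2) y'' contributes (n+2)(n+1) a_{n+2} - n(n-1) a_n at x^n.
x y'(x) contributes n a_n at x^n.
8 y(x) contributes 8 a_n at x^n.
Matching x^n: (n+2)(n+1) a_{n+2} + (-n(n-1) + n + 8) a_n = 0.
Thus a_{n+2} = (n(n-1) - n - 8) / ((n+1)(n+2)) * a_n.

Check with a_0 = 1, a_1 = 2 (apply the recurrence for n = 0, 1, 2, 3): a_0 = 1, a_1 = 2, a_2 = -4, a_3 = -3, a_4 = 8/3, a_5 = 3/4.

a_(n+2) = (n(n-1) - n - 8) / ((n+1)(n+2)) * a_n; check: a_0 = 1, a_1 = 2, a_2 = -4, a_3 = -3, a_4 = 8/3, a_5 = 3/4


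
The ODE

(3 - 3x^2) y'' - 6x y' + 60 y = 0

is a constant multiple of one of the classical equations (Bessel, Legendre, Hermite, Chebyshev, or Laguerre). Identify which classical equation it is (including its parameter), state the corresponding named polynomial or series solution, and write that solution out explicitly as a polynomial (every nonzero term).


All three coefficients share the factor 3; dividing through by 3 gives  (1 - x^2) y'' - 2x y' + 20 y = 0.
This matches the Legendre equation (1 - x^2) y'' - 2x y' + n(n+1) y = 0 (note the -2x y' term) with n(n+1) = 20, so n = 4; the polynomial solution is P_4(x).
With y = sum_k a_k x^k, matching x^k gives (k+2)(k+1) a_{k+2} = [k(k+1) - n(n+1)] a_k = (k - 4)(k + 5) a_k. The right side vanishes at k = 4, so the series with the parity of 4 terminates at degree 4.
Standard normalization (P_n(1) = 1): leading coefficient (2n)!/(2^n (n!)^2) = 40320/(16*576) = 35/8, so a_4 = 35/8. Work downward with a_k = (k+1)(k+2) a_{k+2} / ((k - 4)(k + 5)):
  a_2 = (3)(4)(35/8) / ((2 - 4)(2 + 5)) = (105/2)/(-14) = -15/4
  a_0 = (1)(2)(-15/4) / ((0 - 4)(0 + 5)) = (-15/2)/(-20) = 3/8
Hence P_4(x) = 35 x^4/8 - 15 x^2/4 + 3/8.

P_4(x); series = 35 x^4/8 - 15 x^2/4 + 3/8


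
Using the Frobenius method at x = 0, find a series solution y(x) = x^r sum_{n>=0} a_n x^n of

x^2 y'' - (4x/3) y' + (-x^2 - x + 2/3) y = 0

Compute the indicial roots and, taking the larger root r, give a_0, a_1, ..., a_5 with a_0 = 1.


Write in Frobenius form y'' + (p(x)/x) y' + (q(x)/x^2) y = 0:
  p(x) = -4/3,  q(x) = -x^2 - x + 2/3.
Indicial equation: r(r-1) + (-4/3) r + (2/3) = 0 -> roots r_1 = 2, r_2 = 1/3.
Take r = r_1 = 2. Let y(x) = x^r sum_{n>=0} a_n x^n with a_0 = 1.
Substitute y = x^r sum a_n x^n and match x^{r+n}. The recurrence is
  D(n) a_n - 1 a_{n-1} - 1 a_{n-2} = 0,  where D(n) = (r+n)(r+n-1) + (-4/3)(r+n) + (2/3).
  a_n = [1 a_{n-1} + 1 a_{n-2}] / D(n).
Since the indicial polynomial factors as (r - r_1)(r - r_2), D(n) = (r_1 + n - r_1)(r_1 + n - r_2) = n(n + 5/3).
Evaluating step by step (a_0 = 1):
  n = 1: D(1) = 1(1 + 5/3) = 8/3; numerator = 1(1) = 1; a_1 = (1)/(8/3) = 3/8
  n = 2: D(2) = 2(2 + 5/3) = 22/3; numerator = 1(3/8) + 1(1) = 11/8; a_2 = (11/8)/(22/3) = 3/16
  n = 3: D(3) = 3(3 + 5/3) = 14; numerator = 1(3/16) + 1(3/8) = 9/16; a_3 = (9/16)/(14) = 9/224
  n = 4: D(4) = 4(4 + 5/3) = 68/3; numerator = 1(9/224) + 1(3/16) = 51/224; a_4 = (51/224)/(68/3) = 9/896
  n = 5: D(5) = 5(5 + 5/3) = 100/3; numerator = 1(9/896) + 1(9/224) = 45/896; a_5 = (45/896)/(100/3) = 27/17920

r = 2; a_0 = 1; a_1 = 3/8; a_2 = 3/16; a_3 = 9/224; a_4 = 9/896; a_5 = 27/17920


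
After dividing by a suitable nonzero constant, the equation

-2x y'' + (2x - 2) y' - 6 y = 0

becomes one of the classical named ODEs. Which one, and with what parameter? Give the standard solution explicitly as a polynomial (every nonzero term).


All three coefficients share the factor -2; dividing through by -2 gives  x y'' + (1 - x) y' + 3 y = 0.
This matches the Laguerre equation x y'' + (1 - x) y' + n y = 0 with n = 3; the polynomial solution is L_3(x).
With y = sum_k a_k x^k, matching x^k gives (k+1)k a_{k+1} + (k+1) a_{k+1} - k a_k + n a_k = 0, i.e. (k+1)^2 a_{k+1} = (k - n) a_k = (k - 3) a_k. The right side vanishes at k = 3, so the series terminates at degree 3.
Standard normalization L_n(0) = 1 gives a_0 = 1. Work upward with a_{k+1} = (k - 3) a_k / (k+1)^2:
  a_1 = (0 - 3)(1) / 1^2 = -3/1 = -3
  a_2 = (1 - 3)(-3) / 2^2 = 6/4 = 3/2
  a_3 = (2 - 3)(3/2) / 3^2 = (-3/2)/9 = -1/6
Hence L_3(x) = -x^3/6 + 3 x^2/2 - 3 x + 1.

L_3(x); series = -x^3/6 + 3 x^2/2 - 3 x + 1


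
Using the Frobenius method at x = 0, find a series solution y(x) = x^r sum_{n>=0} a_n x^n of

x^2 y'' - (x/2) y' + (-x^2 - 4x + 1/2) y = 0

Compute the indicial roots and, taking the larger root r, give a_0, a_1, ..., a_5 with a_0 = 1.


Write in Frobenius form y'' + (p(x)/x) y' + (q(x)/x^2) y = 0:
  p(x) = -1/2,  q(x) = -x^2 - 4x + 1/2.
Indicial equation: r(r-1) + (-1/2) r + (1/2) = 0 -> roots r_1 = 1, r_2 = 1/2.
Take r = r_1 = 1. Let y(x) = x^r sum_{n>=0} a_n x^n with a_0 = 1.
Substitute y = x^r sum a_n x^n and match x^{r+n}. The recurrence is
  D(n) a_n - 4 a_{n-1} - 1 a_{n-2} = 0,  where D(n) = (r+n)(r+n-1) + (-1/2)(r+n) + (1/2).
  a_n = [4 a_{n-1} + 1 a_{n-2}] / D(n).
Since the indicial polynomial factors as (r - r_1)(r - r_2), D(n) = (r_1 + n - r_1)(r_1 + n - r_2) = n(n + 1/2).
Evaluating step by step (a_0 = 1):
  n = 1: D(1) = 1(1 + 1/2) = 3/2; numerator = 4(1) = 4; a_1 = (4)/(3/2) = 8/3
  n = 2: D(2) = 2(2 + 1/2) = 5; numerator = 4(8/3) + 1(1) = 35/3; a_2 = (35/3)/(5) = 7/3
  n = 3: D(3) = 3(3 + 1/2) = 21/2; numerator = 4(7/3) + 1(8/3) = 12; a_3 = (12)/(21/2) = 8/7
  n = 4: D(4) = 4(4 + 1/2) = 18; numerator = 4(8/7) + 1(7/3) = 145/21; a_4 = (145/21)/(18) = 145/378
  n = 5: D(5) = 5(5 + 1/2) = 55/2; numerator = 4(145/378) + 1(8/7) = 506/189; a_5 = (506/189)/(55/2) = 92/945

r = 1; a_0 = 1; a_1 = 8/3; a_2 = 7/3; a_3 = 8/7; a_4 = 145/378; a_5 = 92/945


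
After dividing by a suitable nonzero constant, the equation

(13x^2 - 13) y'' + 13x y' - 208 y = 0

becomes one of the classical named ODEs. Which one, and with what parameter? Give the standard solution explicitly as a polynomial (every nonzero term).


All three coefficients share the factor -13; dividing through by -13 gives  (1 - x^2) y'' - x y' + 16 y = 0.
This matches the Chebyshev equation (1 - x^2) y'' - x y' + n^2 y = 0 (note the -x y' term, not -2x y') with n^2 = 16, so n = 4; the polynomial solution is T_4(x).
With y = sum_k a_k x^k, matching x^k gives (k+2)(k+1) a_{k+2} = (k^2 - n^2) a_k = (k - 4)(k + 4) a_k. The right side vanishes at k = 4, so the series with the parity of 4 terminates at degree 4.
Standard normalization: leading coefficient of T_n is 2^(n-1), so a_4 = 2^3 = 8. Work downward with a_k = (k+1)(k+2) a_{k+2} / ((k - 4)(k + 4)):
  a_2 = (3)(4)(8) / ((2 - 4)(2 + 4)) = 96/(-12) = -8
  a_0 = (1)(2)(-8) / ((0 - 4)(0 + 4)) = -16/(-16) = 1
Hence T_4(x) = 8 x^4 - 8 x^2 + 1.

T_4(x); series = 8 x^4 - 8 x^2 + 1


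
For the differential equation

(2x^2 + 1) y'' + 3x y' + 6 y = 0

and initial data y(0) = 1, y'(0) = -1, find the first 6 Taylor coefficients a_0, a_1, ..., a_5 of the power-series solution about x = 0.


Ansatz: y(x) = sum_{n>=0} a_n x^n, so y'(x) = sum_{n>=1} n a_n x^(n-1) and y''(x) = sum_{n>=2} n(n-1) a_n x^(n-2).
Substitute into P(x) y'' + Q(x) y' + R(x) y = 0 with P(x) = 2x^2 + 1, Q(x) = 3x, R(x) = 6, and match powers of x.
Initial conditions: a_0 = 1, a_1 = -1.
Setting the coefficient of each power of x to zero and solving order by order (substituting the coefficients already found):
  x^0: 2 a_2 + 6 a_0 = 0  ->  2 a_2 = -6 a_0 = -6  ->  a_2 = -3
  x^1: 6 a_3 + 9 a_1 = 0  ->  6 a_3 = -9 a_1 = 9  ->  a_3 = 3/2
  x^2: 12 a_4 + 16 a_2 = 0  ->  12 a_4 = -16 a_2 = 48  ->  a_4 = 4
  x^3: 20 a_5 + 27 a_3 = 0  ->  20 a_5 = -27 a_3 = -81/2  ->  a_5 = -81/40
Truncated series: y(x) = 1 - x - 3 x^2 + (3/2) x^3 + 4 x^4 - (81/40) x^5 + O(x^6).

a_0 = 1; a_1 = -1; a_2 = -3; a_3 = 3/2; a_4 = 4; a_5 = -81/40


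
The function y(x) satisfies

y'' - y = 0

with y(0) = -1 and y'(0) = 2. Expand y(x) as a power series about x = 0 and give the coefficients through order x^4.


Ansatz: y(x) = sum_{n>=0} a_n x^n, so y'(x) = sum_{n>=1} n a_n x^(n-1) and y''(x) = sum_{n>=2} n(n-1) a_n x^(n-2).
Substitute into P(x) y'' + Q(x) y' + R(x) y = 0 with P(x) = 1, Q(x) = 0, R(x) = -1, and match powers of x.
Initial conditions: a_0 = -1, a_1 = 2.
Setting the coefficient of each power of x to zero and solving order by order (substituting the coefficients already found):
  x^0: 2 a_2 - a_0 = 0  ->  2 a_2 = a_0 = -1  ->  a_2 = -1/2
  x^1: 6 a_3 - a_1 = 0  ->  6 a_3 = a_1 = 2  ->  a_3 = 1/3
  x^2: 12 a_4 - a_2 = 0  ->  12 a_4 = a_2 = -1/2  ->  a_4 = -1/24
Truncated series: y(x) = -1 + 2 x - (1/2) x^2 + (1/3) x^3 - (1/24) x^4 + O(x^5).

a_0 = -1; a_1 = 2; a_2 = -1/2; a_3 = 1/3; a_4 = -1/24


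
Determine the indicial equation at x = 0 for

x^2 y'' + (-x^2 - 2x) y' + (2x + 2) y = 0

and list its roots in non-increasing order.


Divide by x^2 to reach normal form y'' + P_1(x) y' + P_2(x) y = 0 with P_1(x) = -1 - 2/x and P_2(x) = 2/x + 2/x^2.
x = 0 is a singular point because the y'-coefficient -1 - 2/x has a pole at x = 0 and the y-coefficient 2/x + 2/x^2 has a pole at x = 0.
It is a regular singular point because x P_1(x) = p(x) = -x - 2 and x^2 P_2(x) = q(x) = 2x + 2 are polynomials, hence analytic at x = 0.
p(0) = -2,  q(0) = 2.
Indicial equation: r(r-1) + p(0) r + q(0) = 0, i.e. r^2 + (p(0) - 1) r + q(0) = 0, i.e. r^2 - 3 r + 2 = 0.
Discriminant: (-3)^2 - 4(2) = 1, so r = (3 ± 1)/2.
Solving: r_1 = 2, r_2 = 1.

indicial: r^2 - 3 r + 2 = 0; roots r_1 = 2, r_2 = 1


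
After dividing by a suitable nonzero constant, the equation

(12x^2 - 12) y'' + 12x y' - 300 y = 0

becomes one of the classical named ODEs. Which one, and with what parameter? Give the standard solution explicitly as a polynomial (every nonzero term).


All three coefficients share the factor -12; dividing through by -12 gives  (1 - x^2) y'' - x y' + 25 y = 0.
This matches the Chebyshev equation (1 - x^2) y'' - x y' + n^2 y = 0 (note the -x y' term, not -2x y') with n^2 = 25, so n = 5; the polynomial solution is T_5(x).
With y = sum_k a_k x^k, matching x^k gives (k+2)(k+1) a_{k+2} = (k^2 - n^2) a_k = (k - 5)(k + 5) a_k. The right side vanishes at k = 5, so the series with the parity of 5 terminates at degree 5.
Standard normalization: leading coefficient of T_n is 2^(n-1), so a_5 = 2^4 = 16. Work downward with a_k = (k+1)(k+2) a_{k+2} / ((k - 5)(k + 5)):
  a_3 = (4)(5)(16) / ((3 - 5)(3 + 5)) = 320/(-16) = -20
  a_1 = (2)(3)(-20) / ((1 - 5)(1 + 5)) = -120/(-24) = 5
Hence T_5(x) = 16 x^5 - 20 x^3 + 5 x.

T_5(x); series = 16 x^5 - 20 x^3 + 5 x


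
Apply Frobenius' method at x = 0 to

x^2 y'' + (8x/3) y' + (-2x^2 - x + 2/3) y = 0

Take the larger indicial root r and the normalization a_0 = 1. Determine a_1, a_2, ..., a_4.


Write in Frobenius form y'' + (p(x)/x) y' + (q(x)/x^2) y = 0:
  p(x) = 8/3,  q(x) = -2x^2 - x + 2/3.
Indicial equation: r(r-1) + (8/3) r + (2/3) = 0 -> roots r_1 = -2/3, r_2 = -1.
Take r = r_1 = -2/3. Let y(x) = x^r sum_{n>=0} a_n x^n with a_0 = 1.
Substitute y = x^r sum a_n x^n and match x^{r+n}. The recurrence is
  D(n) a_n - 1 a_{n-1} - 2 a_{n-2} = 0,  where D(n) = (r+n)(r+n-1) + (8/3)(r+n) + (2/3).
  a_n = [1 a_{n-1} + 2 a_{n-2}] / D(n).
Since the indicial polynomial factors as (r - r_1)(r - r_2), D(n) = (r_1 + n - r_1)(r_1 + n - r_2) = n(n + 1/3).
Evaluating step by step (a_0 = 1):
  n = 1: D(1) = 1(1 + 1/3) = 4/3; numerator = 1(1) = 1; a_1 = (1)/(4/3) = 3/4
  n = 2: D(2) = 2(2 + 1/3) = 14/3; numerator = 1(3/4) + 2(1) = 11/4; a_2 = (11/4)/(14/3) = 33/56
  n = 3: D(3) = 3(3 + 1/3) = 10; numerator = 1(33/56) + 2(3/4) = 117/56; a_3 = (117/56)/(10) = 117/560
  n = 4: D(4) = 4(4 + 1/3) = 52/3; numerator = 1(117/560) + 2(33/56) = 111/80; a_4 = (111/80)/(52/3) = 333/4160

r = -2/3; a_0 = 1; a_1 = 3/4; a_2 = 33/56; a_3 = 117/560; a_4 = 333/4160


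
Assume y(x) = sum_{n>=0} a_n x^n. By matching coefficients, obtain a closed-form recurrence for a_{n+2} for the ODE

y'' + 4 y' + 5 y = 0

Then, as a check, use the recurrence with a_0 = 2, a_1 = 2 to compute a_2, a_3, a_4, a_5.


Substitute y = sum_n a_n x^n.
y''(x) has coefficient (n+2)(n+1) a_{n+2} at x^n;
4 y'(x) has coefficient 4 (n+1) a_{n+1} at x^n;
5 y(x) has coefficient 5 a_n at x^n.
Matching x^n: (n+2)(n+1) a_{n+2} + 4 (n+1) a_{n+1} + 5 a_n = 0.
Thus a_{n+2} = [-4 (n+1) a_{n+1} - 5 a_n] / ((n+1)(n+2)).

Check with a_0 = 2, a_1 = 2 (apply the recurrence for n = 0, 1, 2, 3): a_0 = 2, a_1 = 2, a_2 = -9, a_3 = 31/3, a_4 = -79/12, a_5 = 161/60.

a_(n+2) = [-4 (n+1) a_(n+1) - 5 a_n] / ((n+1)(n+2)); check: a_0 = 2, a_1 = 2, a_2 = -9, a_3 = 31/3, a_4 = -79/12, a_5 = 161/60


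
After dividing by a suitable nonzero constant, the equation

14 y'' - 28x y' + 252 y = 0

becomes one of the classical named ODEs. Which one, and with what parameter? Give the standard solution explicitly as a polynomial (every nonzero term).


All three coefficients share the factor 14; dividing through by 14 gives  y'' - 2x y' + 18 y = 0.
This matches the Hermite equation y'' - 2x y' + 2n y = 0 with 2n = 18, so n = 9; the polynomial solution is H_9(x).
With y = sum_k a_k x^k, matching x^k gives (k+2)(k+1) a_{k+2} = 2(k - n) a_k = 2(k - 9) a_k. The right side vanishes at k = 9, so the series with the parity of 9 terminates at degree 9.
Standard normalization: leading coefficient of H_n is 2^n, so a_9 = 2^9 = 512. Work downward with a_k = (k+1)(k+2) a_{k+2} / (2(k - n)):
  a_7 = (8)(9)(512) / (2(7 - 9)) = 36864/(-4) = -9216
  a_5 = (6)(7)(-9216) / (2(5 - 9)) = -387072/(-8) = 48384
  a_3 = (4)(5)(48384) / (2(3 - 9)) = 967680/(-12) = -80640
  a_1 = (2)(3)(-80640) / (2(1 - 9)) = -483840/(-16) = 30240
Hence H_9(x) = 512 x^9 - 9216 x^7 + 48384 x^5 - 80640 x^3 + 30240 x.

H_9(x); series = 512 x^9 - 9216 x^7 + 48384 x^5 - 80640 x^3 + 30240 x


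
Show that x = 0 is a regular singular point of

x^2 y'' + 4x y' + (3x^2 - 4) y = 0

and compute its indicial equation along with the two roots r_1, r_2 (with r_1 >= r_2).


Divide by x^2 to reach normal form y'' + P_1(x) y' + P_2(x) y = 0 with P_1(x) = 4/x and P_2(x) = 3 - 4/x^2.
x = 0 is a singular point because the y'-coefficient 4/x has a pole at x = 0 and the y-coefficient 3 - 4/x^2 has a pole at x = 0.
It is a regular singular point because x P_1(x) = p(x) = 4 and x^2 P_2(x) = q(x) = 3x^2 - 4 are polynomials, hence analytic at x = 0.
p(0) = 4,  q(0) = -4.
Indicial equation: r(r-1) + p(0) r + q(0) = 0, i.e. r^2 + (p(0) - 1) r + q(0) = 0, i.e. r^2 + 3 r - 4 = 0.
Discriminant: (3)^2 - 4(-4) = 25, so r = (-3 ± 5)/2.
Solving: r_1 = 1, r_2 = -4.

indicial: r^2 + 3 r - 4 = 0; roots r_1 = 1, r_2 = -4


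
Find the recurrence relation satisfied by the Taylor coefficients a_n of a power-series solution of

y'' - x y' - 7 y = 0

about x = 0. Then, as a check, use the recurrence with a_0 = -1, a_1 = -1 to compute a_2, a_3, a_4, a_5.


Substitute y = sum_n a_n x^n.
y''(x) has coefficient (n+2)(n+1) a_{n+2} at x^n;
-x y'(x) has coefficient -n a_n at x^n (shift);
-7 y(x) has coefficient -7 a_n at x^n.
Matching x^n: (n+2)(n+1) a_{n+2} + (-n - 7) a_n = 0.
Thus a_{n+2} = (n + 7) / ((n+1)(n+2)) * a_n.

Check with a_0 = -1, a_1 = -1 (apply the recurrence for n = 0, 1, 2, 3): a_0 = -1, a_1 = -1, a_2 = -7/2, a_3 = -4/3, a_4 = -21/8, a_5 = -2/3.

a_(n+2) = (n + 7) / ((n+1)(n+2)) * a_n; check: a_0 = -1, a_1 = -1, a_2 = -7/2, a_3 = -4/3, a_4 = -21/8, a_5 = -2/3


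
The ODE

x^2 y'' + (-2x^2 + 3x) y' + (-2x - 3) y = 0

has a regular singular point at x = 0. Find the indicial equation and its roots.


Divide by x^2 to reach normal form y'' + P_1(x) y' + P_2(x) y = 0 with P_1(x) = -2 + 3/x and P_2(x) = -2/x - 3/x^2.
x = 0 is a singular point because the y'-coefficient -2 + 3/x has a pole at x = 0 and the y-coefficient -2/x - 3/x^2 has a pole at x = 0.
It is a regular singular point because x P_1(x) = p(x) = 3 - 2x and x^2 P_2(x) = q(x) = -2x - 3 are polynomials, hence analytic at x = 0.
p(0) = 3,  q(0) = -3.
Indicial equation: r(r-1) + p(0) r + q(0) = 0, i.e. r^2 + (p(0) - 1) r + q(0) = 0, i.e. r^2 + 2 r - 3 = 0.
Discriminant: (2)^2 - 4(-3) = 16, so r = (-2 ± 4)/2.
Solving: r_1 = 1, r_2 = -3.

indicial: r^2 + 2 r - 3 = 0; roots r_1 = 1, r_2 = -3


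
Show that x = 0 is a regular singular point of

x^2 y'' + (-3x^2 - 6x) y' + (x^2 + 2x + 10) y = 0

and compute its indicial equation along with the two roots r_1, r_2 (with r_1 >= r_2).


Divide by x^2 to reach normal form y'' + P_1(x) y' + P_2(x) y = 0 with P_1(x) = -3 - 6/x and P_2(x) = 1 + 2/x + 10/x^2.
x = 0 is a singular point because the y'-coefficient -3 - 6/x has a pole at x = 0 and the y-coefficient 1 + 2/x + 10/x^2 has a pole at x = 0.
It is a regular singular point because x P_1(x) = p(x) = -3x - 6 and x^2 P_2(x) = q(x) = x^2 + 2x + 10 are polynomials, hence analytic at x = 0.
p(0) = -6,  q(0) = 10.
Indicial equation: r(r-1) + p(0) r + q(0) = 0, i.e. r^2 + (p(0) - 1) r + q(0) = 0, i.e. r^2 - 7 r + 10 = 0.
Discriminant: (-7)^2 - 4(10) = 9, so r = (7 ± 3)/2.
Solving: r_1 = 5, r_2 = 2.

indicial: r^2 - 7 r + 10 = 0; roots r_1 = 5, r_2 = 2


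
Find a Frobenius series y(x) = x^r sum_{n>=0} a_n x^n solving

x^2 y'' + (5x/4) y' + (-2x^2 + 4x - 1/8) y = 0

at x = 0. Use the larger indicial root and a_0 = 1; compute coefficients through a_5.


Write in Frobenius form y'' + (p(x)/x) y' + (q(x)/x^2) y = 0:
  p(x) = 5/4,  q(x) = -2x^2 + 4x - 1/8.
Indicial equation: r(r-1) + (5/4) r + (-1/8) = 0 -> roots r_1 = 1/4, r_2 = -1/2.
Take r = r_1 = 1/4. Let y(x) = x^r sum_{n>=0} a_n x^n with a_0 = 1.
Substitute y = x^r sum a_n x^n and match x^{r+n}. The recurrence is
  D(n) a_n + 4 a_{n-1} - 2 a_{n-2} = 0,  where D(n) = (r+n)(r+n-1) + (5/4)(r+n) + (-1/8).
  a_n = [-4 a_{n-1} + 2 a_{n-2}] / D(n).
Since the indicial polynomial factors as (r - r_1)(r - r_2), D(n) = (r_1 + n - r_1)(r_1 + n - r_2) = n(n + 3/4).
Evaluating step by step (a_0 = 1):
  n = 1: D(1) = 1(1 + 3/4) = 7/4; numerator = -4(1) = -4; a_1 = (-4)/(7/4) = -16/7
  n = 2: D(2) = 2(2 + 3/4) = 11/2; numerator = -4(-16/7) + 2(1) = 78/7; a_2 = (78/7)/(11/2) = 156/77
  n = 3: D(3) = 3(3 + 3/4) = 45/4; numerator = -4(156/77) + 2(-16/7) = -976/77; a_3 = (-976/77)/(45/4) = -3904/3465
  n = 4: D(4) = 4(4 + 3/4) = 19; numerator = -4(-3904/3465) + 2(156/77) = 2696/315; a_4 = (2696/315)/(19) = 2696/5985
  n = 5: D(5) = 5(5 + 3/4) = 115/4; numerator = -4(2696/5985) + 2(-3904/3465) = -29664/7315; a_5 = (-29664/7315)/(115/4) = -118656/841225

r = 1/4; a_0 = 1; a_1 = -16/7; a_2 = 156/77; a_3 = -3904/3465; a_4 = 2696/5985; a_5 = -118656/841225


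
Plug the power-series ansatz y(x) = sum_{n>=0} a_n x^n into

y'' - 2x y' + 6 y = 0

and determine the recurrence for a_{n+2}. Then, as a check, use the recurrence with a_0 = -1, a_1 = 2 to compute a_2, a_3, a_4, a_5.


Substitute y = sum_n a_n x^n.
y''(x) has coefficient (n+2)(n+1) a_{n+2} at x^n;
-2 x y'(x) has coefficient -2 n a_n at x^n (shift);
6 y(x) has coefficient 6 a_n at x^n.
Matching x^n: (n+2)(n+1) a_{n+2} + (-2n + 6) a_n = 0.
Thus a_{n+2} = (2n - 6) / ((n+1)(n+2)) * a_n.

Check with a_0 = -1, a_1 = 2 (apply the recurrence for n = 0, 1, 2, 3): a_0 = -1, a_1 = 2, a_2 = 3, a_3 = -4/3, a_4 = -1/2, a_5 = 0.

a_(n+2) = (2n - 6) / ((n+1)(n+2)) * a_n; check: a_0 = -1, a_1 = 2, a_2 = 3, a_3 = -4/3, a_4 = -1/2, a_5 = 0


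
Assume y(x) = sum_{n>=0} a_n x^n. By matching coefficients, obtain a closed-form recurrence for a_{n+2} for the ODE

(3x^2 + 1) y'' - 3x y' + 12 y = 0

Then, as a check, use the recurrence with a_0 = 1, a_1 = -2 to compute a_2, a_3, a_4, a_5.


Substitute y = sum_n a_n x^n.
(1 + 3 x^2) y'' contributes (n+2)(n+1) a_{n+2} + 3 n(n-1) a_n at x^n.
-3 x y'(x) contributes -3 n a_n at x^n.
12 y(x) contributes 12 a_n at x^n.
Matching x^n: (n+2)(n+1) a_{n+2} + (3 n(n-1) - 3 n + 12) a_n = 0.
Thus a_{n+2} = (-3 n(n-1) + 3 n - 12) / ((n+1)(n+2)) * a_n.

Check with a_0 = 1, a_1 = -2 (apply the recurrence for n = 0, 1, 2, 3): a_0 = 1, a_1 = -2, a_2 = -6, a_3 = 3, a_4 = 6, a_5 = -63/20.

a_(n+2) = (-3 n(n-1) + 3 n - 12) / ((n+1)(n+2)) * a_n; check: a_0 = 1, a_1 = -2, a_2 = -6, a_3 = 3, a_4 = 6, a_5 = -63/20


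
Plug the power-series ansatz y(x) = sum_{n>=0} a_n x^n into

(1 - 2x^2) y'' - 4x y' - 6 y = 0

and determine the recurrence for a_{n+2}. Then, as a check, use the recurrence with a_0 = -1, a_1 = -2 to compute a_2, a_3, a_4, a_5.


Substitute y = sum_n a_n x^n.
(1 - 2 x^2) y'' contributes (n+2)(n+1) a_{n+2} - 2 n(n-1) a_n at x^n.
-4 x y'(x) contributes -4 n a_n at x^n.
-6 y(x) contributes -6 a_n at x^n.
Matching x^n: (n+2)(n+1) a_{n+2} + (-2 n(n-1) - 4 n - 6) a_n = 0.
Thus a_{n+2} = (2 n(n-1) + 4 n + 6) / ((n+1)(n+2)) * a_n.

Check with a_0 = -1, a_1 = -2 (apply the recurrence for n = 0, 1, 2, 3): a_0 = -1, a_1 = -2, a_2 = -3, a_3 = -10/3, a_4 = -9/2, a_5 = -5.

a_(n+2) = (2 n(n-1) + 4 n + 6) / ((n+1)(n+2)) * a_n; check: a_0 = -1, a_1 = -2, a_2 = -3, a_3 = -10/3, a_4 = -9/2, a_5 = -5


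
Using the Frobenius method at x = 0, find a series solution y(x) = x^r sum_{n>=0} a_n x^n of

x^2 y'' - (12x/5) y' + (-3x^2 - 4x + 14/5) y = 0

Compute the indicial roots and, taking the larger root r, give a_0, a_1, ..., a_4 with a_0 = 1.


Write in Frobenius form y'' + (p(x)/x) y' + (q(x)/x^2) y = 0:
  p(x) = -12/5,  q(x) = -3x^2 - 4x + 14/5.
Indicial equation: r(r-1) + (-12/5) r + (14/5) = 0 -> roots r_1 = 2, r_2 = 7/5.
Take r = r_1 = 2. Let y(x) = x^r sum_{n>=0} a_n x^n with a_0 = 1.
Substitute y = x^r sum a_n x^n and match x^{r+n}. The recurrence is
  D(n) a_n - 4 a_{n-1} - 3 a_{n-2} = 0,  where D(n) = (r+n)(r+n-1) + (-12/5)(r+n) + (14/5).
  a_n = [4 a_{n-1} + 3 a_{n-2}] / D(n).
Since the indicial polynomial factors as (r - r_1)(r - r_2), D(n) = (r_1 + n - r_1)(r_1 + n - r_2) = n(n + 3/5).
Evaluating step by step (a_0 = 1):
  n = 1: D(1) = 1(1 + 3/5) = 8/5; numerator = 4(1) = 4; a_1 = (4)/(8/5) = 5/2
  n = 2: D(2) = 2(2 + 3/5) = 26/5; numerator = 4(5/2) + 3(1) = 13; a_2 = (13)/(26/5) = 5/2
  n = 3: D(3) = 3(3 + 3/5) = 54/5; numerator = 4(5/2) + 3(5/2) = 35/2; a_3 = (35/2)/(54/5) = 175/108
  n = 4: D(4) = 4(4 + 3/5) = 92/5; numerator = 4(175/108) + 3(5/2) = 755/54; a_4 = (755/54)/(92/5) = 3775/4968

r = 2; a_0 = 1; a_1 = 5/2; a_2 = 5/2; a_3 = 175/108; a_4 = 3775/4968


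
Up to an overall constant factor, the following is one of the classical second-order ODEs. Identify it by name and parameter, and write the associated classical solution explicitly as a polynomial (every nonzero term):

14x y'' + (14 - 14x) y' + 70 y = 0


All three coefficients share the factor 14; dividing through by 14 gives  x y'' + (1 - x) y' + 5 y = 0.
This matches the Laguerre equation x y'' + (1 - x) y' + n y = 0 with n = 5; the polynomial solution is L_5(x).
With y = sum_k a_k x^k, matching x^k gives (k+1)k a_{k+1} + (k+1) a_{k+1} - k a_k + n a_k = 0, i.e. (k+1)^2 a_{k+1} = (k - n) a_k = (k - 5) a_k. The right side vanishes at k = 5, so the series terminates at degree 5.
Standard normalization L_n(0) = 1 gives a_0 = 1. Work upward with a_{k+1} = (k - 5) a_k / (k+1)^2:
  a_1 = (0 - 5)(1) / 1^2 = -5/1 = -5
  a_2 = (1 - 5)(-5) / 2^2 = 20/4 = 5
  a_3 = (2 - 5)(5) / 3^2 = -15/9 = -5/3
  a_4 = (3 - 5)(-5/3) / 4^2 = (10/3)/16 = 5/24
  a_5 = (4 - 5)(5/24) / 5^2 = (-5/24)/25 = -1/120
Hence L_5(x) = -x^5/120 + 5 x^4/24 - 5 x^3/3 + 5 x^2 - 5 x + 1.

L_5(x); series = -x^5/120 + 5 x^4/24 - 5 x^3/3 + 5 x^2 - 5 x + 1


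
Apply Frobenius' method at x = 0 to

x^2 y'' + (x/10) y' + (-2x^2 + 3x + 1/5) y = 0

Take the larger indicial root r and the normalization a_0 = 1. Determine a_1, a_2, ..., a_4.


Write in Frobenius form y'' + (p(x)/x) y' + (q(x)/x^2) y = 0:
  p(x) = 1/10,  q(x) = -2x^2 + 3x + 1/5.
Indicial equation: r(r-1) + (1/10) r + (1/5) = 0 -> roots r_1 = 1/2, r_2 = 2/5.
Take r = r_1 = 1/2. Let y(x) = x^r sum_{n>=0} a_n x^n with a_0 = 1.
Substitute y = x^r sum a_n x^n and match x^{r+n}. The recurrence is
  D(n) a_n + 3 a_{n-1} - 2 a_{n-2} = 0,  where D(n) = (r+n)(r+n-1) + (1/10)(r+n) + (1/5).
  a_n = [-3 a_{n-1} + 2 a_{n-2}] / D(n).
Since the indicial polynomial factors as (r - r_1)(r - r_2), D(n) = (r_1 + n - r_1)(r_1 + n - r_2) = n(n + 1/10).
Evaluating step by step (a_0 = 1):
  n = 1: D(1) = 1(1 + 1/10) = 11/10; numerator = -3(1) = -3; a_1 = (-3)/(11/10) = -30/11
  n = 2: D(2) = 2(2 + 1/10) = 21/5; numerator = -3(-30/11) + 2(1) = 112/11; a_2 = (112/11)/(21/5) = 80/33
  n = 3: D(3) = 3(3 + 1/10) = 93/10; numerator = -3(80/33) + 2(-30/11) = -140/11; a_3 = (-140/11)/(93/10) = -1400/1023
  n = 4: D(4) = 4(4 + 1/10) = 82/5; numerator = -3(-1400/1023) + 2(80/33) = 9160/1023; a_4 = (9160/1023)/(82/5) = 22900/41943

r = 1/2; a_0 = 1; a_1 = -30/11; a_2 = 80/33; a_3 = -1400/1023; a_4 = 22900/41943


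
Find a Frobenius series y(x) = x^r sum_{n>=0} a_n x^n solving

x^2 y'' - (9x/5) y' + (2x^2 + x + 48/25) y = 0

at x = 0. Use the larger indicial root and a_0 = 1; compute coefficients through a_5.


Write in Frobenius form y'' + (p(x)/x) y' + (q(x)/x^2) y = 0:
  p(x) = -9/5,  q(x) = 2x^2 + x + 48/25.
Indicial equation: r(r-1) + (-9/5) r + (48/25) = 0 -> roots r_1 = 8/5, r_2 = 6/5.
Take r = r_1 = 8/5. Let y(x) = x^r sum_{n>=0} a_n x^n with a_0 = 1.
Substitute y = x^r sum a_n x^n and match x^{r+n}. The recurrence is
  D(n) a_n + 1 a_{n-1} + 2 a_{n-2} = 0,  where D(n) = (r+n)(r+n-1) + (-9/5)(r+n) + (48/25).
  a_n = [-1 a_{n-1} - 2 a_{n-2}] / D(n).
Since the indicial polynomial factors as (r - r_1)(r - r_2), D(n) = (r_1 + n - r_1)(r_1 + n - r_2) = n(n + 2/5).
Evaluating step by step (a_0 = 1):
  n = 1: D(1) = 1(1 + 2/5) = 7/5; numerator = -1(1) = -1; a_1 = (-1)/(7/5) = -5/7
  n = 2: D(2) = 2(2 + 2/5) = 24/5; numerator = -1(-5/7) - 2(1) = -9/7; a_2 = (-9/7)/(24/5) = -15/56
  n = 3: D(3) = 3(3 + 2/5) = 51/5; numerator = -1(-15/56) - 2(-5/7) = 95/56; a_3 = (95/56)/(51/5) = 475/2856
  n = 4: D(4) = 4(4 + 2/5) = 88/5; numerator = -1(475/2856) - 2(-15/56) = 1055/2856; a_4 = (1055/2856)/(88/5) = 5275/251328
  n = 5: D(5) = 5(5 + 2/5) = 27; numerator = -1(5275/251328) - 2(475/2856) = -29625/83776; a_5 = (-29625/83776)/(27) = -9875/753984

r = 8/5; a_0 = 1; a_1 = -5/7; a_2 = -15/56; a_3 = 475/2856; a_4 = 5275/251328; a_5 = -9875/753984


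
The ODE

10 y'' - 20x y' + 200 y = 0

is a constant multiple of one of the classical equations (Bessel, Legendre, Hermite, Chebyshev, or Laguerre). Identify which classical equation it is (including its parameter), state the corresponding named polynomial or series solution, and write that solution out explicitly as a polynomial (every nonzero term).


All three coefficients share the factor 10; dividing through by 10 gives  y'' - 2x y' + 20 y = 0.
This matches the Hermite equation y'' - 2x y' + 2n y = 0 with 2n = 20, so n = 10; the polynomial solution is H_10(x).
With y = sum_k a_k x^k, matching x^k gives (k+2)(k+1) a_{k+2} = 2(k - n) a_k = 2(k - 10) a_k. The right side vanishes at k = 10, so the series with the parity of 10 terminates at degree 10.
Standard normalization: leading coefficient of H_n is 2^n, so a_10 = 2^10 = 1024. Work downward with a_k = (k+1)(k+2) a_{k+2} / (2(k - n)):
  a_8 = (9)(10)(1024) / (2(8 - 10)) = 92160/(-4) = -23040
  a_6 = (7)(8)(-23040) / (2(6 - 10)) = -1290240/(-8) = 161280
  a_4 = (5)(6)(161280) / (2(4 - 10)) = 4838400/(-12) = -403200
  a_2 = (3)(4)(-403200) / (2(2 - 10)) = -4838400/(-16) = 302400
  a_0 = (1)(2)(302400) / (2(0 - 10)) = 604800/(-20) = -30240
Hence H_10(x) = 1024 x^10 - 23040 x^8 + 161280 x^6 - 403200 x^4 + 302400 x^2 - 30240.

H_10(x); series = 1024 x^10 - 23040 x^8 + 161280 x^6 - 403200 x^4 + 302400 x^2 - 30240


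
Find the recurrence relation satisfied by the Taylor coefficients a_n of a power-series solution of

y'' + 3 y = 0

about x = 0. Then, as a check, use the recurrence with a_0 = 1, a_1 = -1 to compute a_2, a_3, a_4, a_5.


Substitute y = sum_n a_n x^n into y'' + (const) y = 0.
y''(x) = sum_{n>=0} (n+2)(n+1) a_{n+2} x^n.
The ODE becomes sum_n [(n+2)(n+1) a_{n+2} + 3 a_n] x^n = 0.
Setting each coefficient to zero gives the recurrence:
  (n+2)(n+1) a_{n+2} + 3 a_n = 0,
  a_{n+2} = -3 / ((n+1)(n+2)) a_n.

Check with a_0 = 1, a_1 = -1 (apply the recurrence for n = 0, 1, 2, 3): a_0 = 1, a_1 = -1, a_2 = -3/2, a_3 = 1/2, a_4 = 3/8, a_5 = -3/40.

a_{n+2} = -3/((n+1)(n+2)) * a_n; check: a_0 = 1, a_1 = -1, a_2 = -3/2, a_3 = 1/2, a_4 = 3/8, a_5 = -3/40


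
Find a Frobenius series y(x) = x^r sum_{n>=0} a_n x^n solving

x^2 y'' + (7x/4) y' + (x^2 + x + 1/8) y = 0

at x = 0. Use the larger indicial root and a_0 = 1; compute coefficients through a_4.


Write in Frobenius form y'' + (p(x)/x) y' + (q(x)/x^2) y = 0:
  p(x) = 7/4,  q(x) = x^2 + x + 1/8.
Indicial equation: r(r-1) + (7/4) r + (1/8) = 0 -> roots r_1 = -1/4, r_2 = -1/2.
Take r = r_1 = -1/4. Let y(x) = x^r sum_{n>=0} a_n x^n with a_0 = 1.
Substitute y = x^r sum a_n x^n and match x^{r+n}. The recurrence is
  D(n) a_n + 1 a_{n-1} + 1 a_{n-2} = 0,  where D(n) = (r+n)(r+n-1) + (7/4)(r+n) + (1/8).
  a_n = [-1 a_{n-1} - 1 a_{n-2}] / D(n).
Since the indicial polynomial factors as (r - r_1)(r - r_2), D(n) = (r_1 + n - r_1)(r_1 + n - r_2) = n(n + 1/4).
Evaluating step by step (a_0 = 1):
  n = 1: D(1) = 1(1 + 1/4) = 5/4; numerator = -1(1) = -1; a_1 = (-1)/(5/4) = -4/5
  n = 2: D(2) = 2(2 + 1/4) = 9/2; numerator = -1(-4/5) - 1(1) = -1/5; a_2 = (-1/5)/(9/2) = -2/45
  n = 3: D(3) = 3(3 + 1/4) = 39/4; numerator = -1(-2/45) - 1(-4/5) = 38/45; a_3 = (38/45)/(39/4) = 152/1755
  n = 4: D(4) = 4(4 + 1/4) = 17; numerator = -1(152/1755) - 1(-2/45) = -74/1755; a_4 = (-74/1755)/(17) = -74/29835

r = -1/4; a_0 = 1; a_1 = -4/5; a_2 = -2/45; a_3 = 152/1755; a_4 = -74/29835


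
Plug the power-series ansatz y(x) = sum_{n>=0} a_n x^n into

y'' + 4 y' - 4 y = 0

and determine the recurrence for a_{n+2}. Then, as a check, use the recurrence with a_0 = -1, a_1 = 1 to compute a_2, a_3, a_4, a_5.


Substitute y = sum_n a_n x^n.
y''(x) has coefficient (n+2)(n+1) a_{n+2} at x^n;
4 y'(x) has coefficient 4 (n+1) a_{n+1} at x^n;
-4 y(x) has coefficient -4 a_n at x^n.
Matching x^n: (n+2)(n+1) a_{n+2} + 4 (n+1) a_{n+1} - 4 a_n = 0.
Thus a_{n+2} = [-4 (n+1) a_{n+1} + 4 a_n] / ((n+1)(n+2)).

Check with a_0 = -1, a_1 = 1 (apply the recurrence for n = 0, 1, 2, 3): a_0 = -1, a_1 = 1, a_2 = -4, a_3 = 6, a_4 = -22/3, a_5 = 106/15.

a_(n+2) = [-4 (n+1) a_(n+1) + 4 a_n] / ((n+1)(n+2)); check: a_0 = -1, a_1 = 1, a_2 = -4, a_3 = 6, a_4 = -22/3, a_5 = 106/15


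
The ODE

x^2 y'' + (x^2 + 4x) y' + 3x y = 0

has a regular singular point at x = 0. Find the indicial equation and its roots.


Divide by x^2 to reach normal form y'' + P_1(x) y' + P_2(x) y = 0 with P_1(x) = 1 + 4/x and P_2(x) = 3/x.
x = 0 is a singular point because the y'-coefficient 1 + 4/x has a pole at x = 0 and the y-coefficient 3/x has a pole at x = 0.
It is a regular singular point because x P_1(x) = p(x) = x + 4 and x^2 P_2(x) = q(x) = 3x are polynomials, hence analytic at x = 0.
p(0) = 4,  q(0) = 0.
Indicial equation: r(r-1) + p(0) r + q(0) = 0, i.e. r^2 + (p(0) - 1) r + q(0) = 0, i.e. r^2 + 3 r = 0.
Discriminant: (3)^2 - 4(0) = 9, so r = (-3 ± 3)/2.
Solving: r_1 = 0, r_2 = -3.

indicial: r^2 + 3 r = 0; roots r_1 = 0, r_2 = -3


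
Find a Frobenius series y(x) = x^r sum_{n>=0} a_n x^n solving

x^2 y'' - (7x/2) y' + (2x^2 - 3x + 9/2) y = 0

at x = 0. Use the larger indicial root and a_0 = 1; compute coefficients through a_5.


Write in Frobenius form y'' + (p(x)/x) y' + (q(x)/x^2) y = 0:
  p(x) = -7/2,  q(x) = 2x^2 - 3x + 9/2.
Indicial equation: r(r-1) + (-7/2) r + (9/2) = 0 -> roots r_1 = 3, r_2 = 3/2.
Take r = r_1 = 3. Let y(x) = x^r sum_{n>=0} a_n x^n with a_0 = 1.
Substitute y = x^r sum a_n x^n and match x^{r+n}. The recurrence is
  D(n) a_n - 3 a_{n-1} + 2 a_{n-2} = 0,  where D(n) = (r+n)(r+n-1) + (-7/2)(r+n) + (9/2).
  a_n = [3 a_{n-1} - 2 a_{n-2}] / D(n).
Since the indicial polynomial factors as (r - r_1)(r - r_2), D(n) = (r_1 + n - r_1)(r_1 + n - r_2) = n(n + 3/2).
Evaluating step by step (a_0 = 1):
  n = 1: D(1) = 1(1 + 3/2) = 5/2; numerator = 3(1) = 3; a_1 = (3)/(5/2) = 6/5
  n = 2: D(2) = 2(2 + 3/2) = 7; numerator = 3(6/5) - 2(1) = 8/5; a_2 = (8/5)/(7) = 8/35
  n = 3: D(3) = 3(3 + 3/2) = 27/2; numerator = 3(8/35) - 2(6/5) = -12/7; a_3 = (-12/7)/(27/2) = -8/63
  n = 4: D(4) = 4(4 + 3/2) = 22; numerator = 3(-8/63) - 2(8/35) = -88/105; a_4 = (-88/105)/(22) = -4/105
  n = 5: D(5) = 5(5 + 3/2) = 65/2; numerator = 3(-4/105) - 2(-8/63) = 44/315; a_5 = (44/315)/(65/2) = 88/20475

r = 3; a_0 = 1; a_1 = 6/5; a_2 = 8/35; a_3 = -8/63; a_4 = -4/105; a_5 = 88/20475
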